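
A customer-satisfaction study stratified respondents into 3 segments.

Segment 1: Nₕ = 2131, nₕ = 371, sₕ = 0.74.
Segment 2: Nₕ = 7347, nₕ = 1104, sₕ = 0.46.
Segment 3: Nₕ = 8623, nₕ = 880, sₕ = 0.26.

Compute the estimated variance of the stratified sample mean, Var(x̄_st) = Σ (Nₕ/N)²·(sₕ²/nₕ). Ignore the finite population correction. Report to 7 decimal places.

N = 18101. Term for each stratum: Wₕ²sₕ²/nₕ.
Var(x̄_st) = 0.0000204574 + 0.0000315763 + 0.0000174331 = 0.0000694669 → 0.0000695.

0.0000695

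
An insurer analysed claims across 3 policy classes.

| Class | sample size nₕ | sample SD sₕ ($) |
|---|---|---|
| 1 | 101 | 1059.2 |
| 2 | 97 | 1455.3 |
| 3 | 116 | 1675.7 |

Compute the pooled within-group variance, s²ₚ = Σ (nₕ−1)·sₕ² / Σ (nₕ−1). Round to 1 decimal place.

2052814.4

1: (101−1)·1059.2² = 100·1121904.64 = 112190464
2: (97−1)·1455.3² = 96·2117898.09 = 203318216.64
3: (116−1)·1675.7² = 115·2807970.49 = 322916606.35
Numerator = 638425286.99; denominator = Σ(nₕ−1) = 311.
s²ₚ = 638425286.99/311 = 2052814.428... → 2052814.4.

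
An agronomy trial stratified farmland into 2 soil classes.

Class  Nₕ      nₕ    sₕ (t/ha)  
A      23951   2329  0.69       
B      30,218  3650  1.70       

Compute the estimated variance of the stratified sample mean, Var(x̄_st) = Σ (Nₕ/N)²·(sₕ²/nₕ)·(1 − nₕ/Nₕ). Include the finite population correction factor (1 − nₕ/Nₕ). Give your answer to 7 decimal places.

0.0002527

N = 54169. Term for each stratum: Wₕ²sₕ²/nₕ·(1−nₕ/Nₕ).
Var(x̄_st) = 0.0000360783 + 0.0002166346 = 0.0002527130 → 0.0002527.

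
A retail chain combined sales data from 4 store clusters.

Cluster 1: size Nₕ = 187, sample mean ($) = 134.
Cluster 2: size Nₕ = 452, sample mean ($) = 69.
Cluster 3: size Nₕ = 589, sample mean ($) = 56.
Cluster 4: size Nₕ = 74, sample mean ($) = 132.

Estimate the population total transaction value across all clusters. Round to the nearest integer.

Population total = Σ Nₕ·x̄ₕ (each stratum's size times its mean).
187·134 + 452·69 + 589·56 + 74·132 = 25058 + 31188 + 32984 + 9768 = 98998.

98998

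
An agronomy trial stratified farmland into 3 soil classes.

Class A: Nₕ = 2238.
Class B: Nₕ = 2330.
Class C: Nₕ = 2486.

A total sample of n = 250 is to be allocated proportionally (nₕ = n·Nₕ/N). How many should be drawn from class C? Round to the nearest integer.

Share of class C = 2486/7054 = 0.35242.
Allocate 250 × 0.35242 = 88.106... → 88.

88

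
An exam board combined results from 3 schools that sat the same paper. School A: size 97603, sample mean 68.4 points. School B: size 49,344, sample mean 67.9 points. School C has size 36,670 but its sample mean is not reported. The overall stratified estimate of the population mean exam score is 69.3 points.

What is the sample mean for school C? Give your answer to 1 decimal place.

Σ Nₕx̄ₕ = N·μ, so 36670·x̄_C = 183617·69.3 − (97603·68.4 + 49344·67.9).
= 12724658.1 − 10026502.8 = 2698155.3.
x̄_C = 2698155.3 / 36670 = 73.579... → 73.6.

73.6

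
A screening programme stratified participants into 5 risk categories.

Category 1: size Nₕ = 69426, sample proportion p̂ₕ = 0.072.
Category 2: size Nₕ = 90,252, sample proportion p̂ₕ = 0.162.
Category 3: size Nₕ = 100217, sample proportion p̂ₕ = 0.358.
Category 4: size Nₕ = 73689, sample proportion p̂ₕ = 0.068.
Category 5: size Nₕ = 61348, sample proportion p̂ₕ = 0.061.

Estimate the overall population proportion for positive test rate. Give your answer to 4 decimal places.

0.1627

N = 69426 + 90252 + 100217 + 73689 + 61348 = 394932.
Overall proportion = Σ (Nₕ/N)·p̂ₕ.
Σ Nₕp̂ₕ = 4998.672 + 14620.824 + 35877.686 + 5010.852 + 3742.228 = 64250.262.
64250.262 / 394932 = 0.162687... → 0.1627.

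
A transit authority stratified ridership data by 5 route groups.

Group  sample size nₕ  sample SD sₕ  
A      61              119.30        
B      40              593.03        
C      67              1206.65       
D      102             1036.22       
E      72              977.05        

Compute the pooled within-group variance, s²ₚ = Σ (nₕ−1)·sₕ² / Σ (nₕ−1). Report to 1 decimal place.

Degrees of freedom: 60 + 39 + 66 + 101 + 71 = 337.
Σ(nₕ−1)sₕ² = 60·14232.49 + 39·351684.5809 + 66·1456004.2225 + 101·1073751.8884 + 71·954626.7025 = 286893363.346.
s²ₚ = 286893363.346 / 337 = 851315.618... → 851315.6.

851315.6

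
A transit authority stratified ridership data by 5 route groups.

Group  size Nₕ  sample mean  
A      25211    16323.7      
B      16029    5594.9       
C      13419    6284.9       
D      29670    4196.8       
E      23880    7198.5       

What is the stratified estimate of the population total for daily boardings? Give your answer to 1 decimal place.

A: 25211·16323.7 = 411536800.7
B: 16029·5594.9 = 89680652.1
C: 13419·6284.9 = 84337073.1
D: 29670·4196.8 = 124519056
E: 23880·7198.5 = 171900180
τ̂ = Σ Nₕx̄ₕ = 881973761.9.

881973761.9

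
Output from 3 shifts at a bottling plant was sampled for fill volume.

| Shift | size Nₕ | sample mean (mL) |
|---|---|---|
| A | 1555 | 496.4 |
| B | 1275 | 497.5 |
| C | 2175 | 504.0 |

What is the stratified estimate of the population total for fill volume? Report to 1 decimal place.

2502414.5

Population total = Σ Nₕ·x̄ₕ (each stratum's size times its mean).
1555·496.4 + 1275·497.5 + 2175·504.0 = 771902 + 634312.5 + 1096200 = 2502414.5.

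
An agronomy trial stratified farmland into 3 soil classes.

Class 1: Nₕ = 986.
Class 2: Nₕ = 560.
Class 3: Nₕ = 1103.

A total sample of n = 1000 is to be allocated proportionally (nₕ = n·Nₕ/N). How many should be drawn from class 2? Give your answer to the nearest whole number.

211

Share of class 2 = 560/2649 = 0.21140.
Allocate 1000 × 0.21140 = 211.401... → 211.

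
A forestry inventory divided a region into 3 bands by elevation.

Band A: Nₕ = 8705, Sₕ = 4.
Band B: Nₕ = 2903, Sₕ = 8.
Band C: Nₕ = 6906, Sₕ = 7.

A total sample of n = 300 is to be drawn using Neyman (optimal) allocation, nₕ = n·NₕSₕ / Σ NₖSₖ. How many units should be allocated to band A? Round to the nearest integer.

A: NₕSₕ = 8705·4 = 34820
B: NₕSₕ = 2903·8 = 23224
C: NₕSₕ = 6906·7 = 48342
Σ NₕSₕ = 106386.
n_A = 300·34820/106386 = 98.190... → 98.

98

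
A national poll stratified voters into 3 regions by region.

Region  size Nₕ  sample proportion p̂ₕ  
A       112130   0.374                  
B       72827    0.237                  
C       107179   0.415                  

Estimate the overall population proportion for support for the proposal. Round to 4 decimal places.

Wₕ = Nₕ/N with N = 292136: 0.3838, 0.2493, 0.3669.
p̂_st = 0.3838·0.374 + 0.2493·0.237 + 0.3669·0.415 ≈ 0.354889... → 0.3549.

0.3549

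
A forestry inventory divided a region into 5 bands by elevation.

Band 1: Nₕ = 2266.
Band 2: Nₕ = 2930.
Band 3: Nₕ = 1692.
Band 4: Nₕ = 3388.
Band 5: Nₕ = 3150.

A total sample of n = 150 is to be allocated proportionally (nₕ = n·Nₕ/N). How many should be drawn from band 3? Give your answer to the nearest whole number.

N = 2266 + 2930 + 1692 + 3388 + 3150 = 13426.
n_3 = 150·1692/13426 = 18.904... → 19.

19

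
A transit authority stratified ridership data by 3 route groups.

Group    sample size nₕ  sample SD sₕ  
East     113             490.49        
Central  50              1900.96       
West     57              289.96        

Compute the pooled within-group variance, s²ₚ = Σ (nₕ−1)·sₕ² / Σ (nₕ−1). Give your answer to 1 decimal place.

Degrees of freedom: 112 + 49 + 56 = 217.
Σ(nₕ−1)sₕ² = 112·240580.4401 + 49·3613648.9216 + 56·84076.8016 = 208722107.3392.
s²ₚ = 208722107.3392 / 217 = 961853.029... → 961853.0.

961853.0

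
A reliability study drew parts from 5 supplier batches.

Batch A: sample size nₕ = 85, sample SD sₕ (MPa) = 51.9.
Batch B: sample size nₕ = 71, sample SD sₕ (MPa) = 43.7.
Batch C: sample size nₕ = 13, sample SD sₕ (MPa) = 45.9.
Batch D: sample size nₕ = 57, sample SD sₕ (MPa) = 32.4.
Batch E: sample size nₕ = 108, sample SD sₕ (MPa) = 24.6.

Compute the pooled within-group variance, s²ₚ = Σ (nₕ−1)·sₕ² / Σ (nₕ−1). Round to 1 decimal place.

Degrees of freedom: 84 + 70 + 12 + 56 + 107 = 329.
Σ(nₕ−1)sₕ² = 84·2693.61 + 70·1909.69 + 12·2106.81 + 56·1049.76 + 107·605.16 = 508761.94.
s²ₚ = 508761.94 / 329 = 1546.389... → 1546.4.

1546.4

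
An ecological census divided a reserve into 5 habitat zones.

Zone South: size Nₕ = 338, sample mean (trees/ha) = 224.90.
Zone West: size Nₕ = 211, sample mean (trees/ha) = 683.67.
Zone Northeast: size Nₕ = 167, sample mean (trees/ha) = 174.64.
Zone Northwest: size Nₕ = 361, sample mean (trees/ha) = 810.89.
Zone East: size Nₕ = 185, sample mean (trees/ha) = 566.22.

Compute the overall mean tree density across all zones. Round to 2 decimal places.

512.61

N = 338 + 211 + 167 + 361 + 185 = 1262.
The stratified mean weights each stratum mean by its population share Nₕ/N.
Σ Nₕx̄ₕ = 338·224.90 + 211·683.67 + 167·174.64 + 361·810.89 + 185·566.22 = 76016.2 + 144254.37 + 29164.88 + 292731.29 + 104750.7 = 646917.44.
Divide by N: 646917.44 / 1262 = 512.6129... → 512.61.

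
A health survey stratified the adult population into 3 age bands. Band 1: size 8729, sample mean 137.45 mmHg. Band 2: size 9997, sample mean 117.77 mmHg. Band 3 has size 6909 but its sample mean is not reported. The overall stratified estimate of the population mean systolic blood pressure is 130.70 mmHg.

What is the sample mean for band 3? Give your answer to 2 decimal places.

140.88

N = 8729 + 9997 + 6909 = 25635.
Overall total = μ·N = 130.70·25635 = 3350494.5.
Subtract the known strata: 8729·137.45 + 9997·117.77 = 2377147.74.
Remaining total for band 3: 3350494.5 − 2377147.74 = 973346.76.
Divide by its size: 973346.76 / 6909 = 140.8810... → 140.88.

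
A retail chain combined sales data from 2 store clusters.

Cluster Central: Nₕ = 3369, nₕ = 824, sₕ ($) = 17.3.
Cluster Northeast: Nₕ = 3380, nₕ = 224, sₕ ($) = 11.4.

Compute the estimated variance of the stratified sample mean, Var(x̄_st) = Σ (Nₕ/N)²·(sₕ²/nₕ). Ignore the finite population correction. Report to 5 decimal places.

0.23603

N = 6749; Wₕ = Nₕ/N.
cluster Central: (3369/6749)²·17.3²/824 = 0.09050825
cluster Northeast: (3380/6749)²·11.4²/224 = 0.14551784
Sum = 0.23602608 → 0.23603.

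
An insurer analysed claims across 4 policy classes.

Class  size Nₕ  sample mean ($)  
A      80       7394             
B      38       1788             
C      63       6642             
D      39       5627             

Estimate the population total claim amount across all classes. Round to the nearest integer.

1297363

Estimate total by summing Nₕ·x̄ₕ over strata.
80·7394 + 38·1788 + 63·6642 + 39·5627 = 591520 + 67944 + 418446 + 219453 = 1297363.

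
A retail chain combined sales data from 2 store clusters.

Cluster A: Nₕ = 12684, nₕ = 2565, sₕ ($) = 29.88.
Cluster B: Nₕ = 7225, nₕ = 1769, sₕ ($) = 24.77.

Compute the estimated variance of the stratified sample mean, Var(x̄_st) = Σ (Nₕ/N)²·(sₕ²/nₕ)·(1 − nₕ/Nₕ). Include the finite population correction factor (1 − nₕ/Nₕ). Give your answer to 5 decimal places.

0.14721

N = 19909; Wₕ = Nₕ/N.
cluster A: (12684/19909)²·29.88²/2565·(1 − 2565/12684) = 0.11271164
cluster B: (7225/19909)²·24.77²/1769·(1 − 1769/7225) = 0.03449352
Sum = 0.14720515 → 0.14721.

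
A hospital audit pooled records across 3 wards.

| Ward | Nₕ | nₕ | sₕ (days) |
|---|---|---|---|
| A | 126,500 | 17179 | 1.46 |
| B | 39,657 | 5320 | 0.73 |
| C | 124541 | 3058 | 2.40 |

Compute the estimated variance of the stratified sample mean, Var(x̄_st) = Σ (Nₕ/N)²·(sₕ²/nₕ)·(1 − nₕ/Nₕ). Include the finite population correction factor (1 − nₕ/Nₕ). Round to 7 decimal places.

0.0003592

N = 290698. Term for each stratum: Wₕ²sₕ²/nₕ·(1−nₕ/Nₕ).
Var(x̄_st) = 0.0000203057 + 0.0000016141 + 0.0003372320 = 0.0003591518 → 0.0003592.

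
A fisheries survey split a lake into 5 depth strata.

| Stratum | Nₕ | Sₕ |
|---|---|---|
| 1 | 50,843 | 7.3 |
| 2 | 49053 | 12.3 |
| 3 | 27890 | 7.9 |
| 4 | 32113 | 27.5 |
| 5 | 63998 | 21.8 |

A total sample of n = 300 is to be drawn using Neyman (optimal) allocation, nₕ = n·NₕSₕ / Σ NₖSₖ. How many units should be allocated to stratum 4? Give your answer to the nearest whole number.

76

Σ NₕSₕ = 50843·7.3 + 49053·12.3 + 27890·7.9 + 32113·27.5 + 63998·21.8 = 3473100.7.
Share for 4: 883107.5/3473100.7 = 0.25427.
n_4 = 300 × 0.25427 = 76.281... → 76.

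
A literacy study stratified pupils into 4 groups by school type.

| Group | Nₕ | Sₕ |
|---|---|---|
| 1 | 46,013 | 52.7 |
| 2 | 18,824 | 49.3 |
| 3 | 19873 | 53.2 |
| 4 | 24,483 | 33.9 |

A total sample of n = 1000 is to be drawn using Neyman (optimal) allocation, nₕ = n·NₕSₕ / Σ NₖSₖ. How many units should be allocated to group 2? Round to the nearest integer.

Σ NₕSₕ = 46013·52.7 + 18824·49.3 + 19873·53.2 + 24483·33.9 = 5240125.6.
Share for 2: 928023.2/5240125.6 = 0.17710.
n_2 = 1000 × 0.17710 = 177.099... → 177.

177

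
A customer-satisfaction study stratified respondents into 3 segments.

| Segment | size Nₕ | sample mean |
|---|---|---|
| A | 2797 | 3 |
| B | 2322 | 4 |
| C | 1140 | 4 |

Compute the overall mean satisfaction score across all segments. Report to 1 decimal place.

3.6

N = 2797 + 2322 + 1140 = 6259.
The stratified mean weights each stratum mean by its population share Nₕ/N.
Σ Nₕx̄ₕ = 2797·3 + 2322·4 + 1140·4 = 8391 + 9288 + 4560 = 22239.
Divide by N: 22239 / 6259 = 3.553... → 3.6.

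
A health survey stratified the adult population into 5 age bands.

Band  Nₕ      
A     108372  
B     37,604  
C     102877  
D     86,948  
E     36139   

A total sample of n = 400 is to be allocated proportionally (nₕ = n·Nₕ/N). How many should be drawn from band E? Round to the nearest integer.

Share of band E = 36139/371940 = 0.09716.
Allocate 400 × 0.09716 = 38.865... → 39.

39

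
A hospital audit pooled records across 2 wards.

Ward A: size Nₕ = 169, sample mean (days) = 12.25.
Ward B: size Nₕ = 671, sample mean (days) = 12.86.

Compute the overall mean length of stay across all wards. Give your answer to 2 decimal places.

N = 840; weights Wₕ = Nₕ/N = (0.2012, 0.7988).
x̄_st = Σ Wₕ·x̄ₕ = 0.2012·12.25 + 0.7988·12.86 ≈ 12.7373...
→ 12.74.

12.74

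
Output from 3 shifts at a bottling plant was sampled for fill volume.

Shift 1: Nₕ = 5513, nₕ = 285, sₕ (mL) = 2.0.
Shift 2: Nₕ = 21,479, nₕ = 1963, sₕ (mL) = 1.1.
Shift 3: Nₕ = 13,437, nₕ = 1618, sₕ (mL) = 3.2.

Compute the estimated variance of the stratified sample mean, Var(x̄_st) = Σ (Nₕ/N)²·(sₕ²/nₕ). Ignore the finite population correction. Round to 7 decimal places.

0.0011341

N = 40429. Term for each stratum: Wₕ²sₕ²/nₕ.
Var(x̄_st) = 0.0002609787 + 0.0001739831 + 0.0006991012 = 0.0011340631 → 0.0011341.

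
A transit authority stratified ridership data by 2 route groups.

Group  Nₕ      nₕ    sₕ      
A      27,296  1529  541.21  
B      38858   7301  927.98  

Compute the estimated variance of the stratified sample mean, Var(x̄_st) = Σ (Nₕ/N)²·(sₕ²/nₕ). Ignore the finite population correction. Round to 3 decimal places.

73.310

N = 66154. Term for each stratum: Wₕ²sₕ²/nₕ.
Var(x̄_st) = 32.614441 + 40.695234 = 73.309676 → 73.310.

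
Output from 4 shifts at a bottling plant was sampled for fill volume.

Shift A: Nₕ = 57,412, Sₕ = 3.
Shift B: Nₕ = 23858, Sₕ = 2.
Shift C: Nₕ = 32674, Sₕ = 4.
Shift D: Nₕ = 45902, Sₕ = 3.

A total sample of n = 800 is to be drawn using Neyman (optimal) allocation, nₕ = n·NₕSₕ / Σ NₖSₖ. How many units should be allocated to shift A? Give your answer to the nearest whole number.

282

A: NₕSₕ = 57412·3 = 172236
B: NₕSₕ = 23858·2 = 47716
C: NₕSₕ = 32674·4 = 130696
D: NₕSₕ = 45902·3 = 137706
Σ NₕSₕ = 488354.
n_A = 800·172236/488354 = 282.149... → 282.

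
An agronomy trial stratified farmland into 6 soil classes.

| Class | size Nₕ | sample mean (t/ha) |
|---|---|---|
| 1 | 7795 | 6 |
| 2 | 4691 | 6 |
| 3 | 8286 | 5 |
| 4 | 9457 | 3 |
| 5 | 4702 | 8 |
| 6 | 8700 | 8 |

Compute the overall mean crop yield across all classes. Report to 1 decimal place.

5.8

x̄_st = (Σ Nₕx̄ₕ) / (Σ Nₕ) = (7795·6 + 4691·6 + 8286·5 + 9457·3 + 4702·8 + 8700·8) / 43631
= 251933 / 43631 = 5.774... → 5.8.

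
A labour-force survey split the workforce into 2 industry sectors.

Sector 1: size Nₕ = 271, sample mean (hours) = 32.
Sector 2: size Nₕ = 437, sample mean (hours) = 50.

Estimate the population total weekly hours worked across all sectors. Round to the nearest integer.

30522

1: 271·32 = 8672
2: 437·50 = 21850
τ̂ = Σ Nₕx̄ₕ = 30522.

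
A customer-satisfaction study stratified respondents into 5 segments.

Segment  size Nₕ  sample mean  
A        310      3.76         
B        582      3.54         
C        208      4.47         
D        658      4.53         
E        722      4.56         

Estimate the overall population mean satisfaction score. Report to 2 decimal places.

N = 310 + 582 + 208 + 658 + 722 = 2480.
Weight each subgroup mean by Nₕ/N and sum.
Σ Nₕx̄ₕ = 310·3.76 + 582·3.54 + 208·4.47 + 658·4.53 + 722·4.56 = 1165.6 + 2060.28 + 929.76 + 2980.74 + 3292.32 = 10428.7.
Divide by N: 10428.7 / 2480 = 4.2051... → 4.21.

4.21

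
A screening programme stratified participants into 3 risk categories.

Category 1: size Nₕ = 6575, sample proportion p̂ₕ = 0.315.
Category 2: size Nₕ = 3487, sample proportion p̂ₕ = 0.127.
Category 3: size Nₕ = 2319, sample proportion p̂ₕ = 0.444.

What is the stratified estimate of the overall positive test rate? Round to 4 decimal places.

Wₕ = Nₕ/N with N = 12381: 0.5311, 0.2816, 0.1873.
p̂_st = 0.5311·0.315 + 0.2816·0.127 + 0.1873·0.444 ≈ 0.286214... → 0.2862.

0.2862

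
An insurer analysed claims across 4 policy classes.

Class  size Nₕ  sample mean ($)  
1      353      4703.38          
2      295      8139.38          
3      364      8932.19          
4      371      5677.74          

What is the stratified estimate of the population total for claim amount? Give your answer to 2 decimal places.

1: 353·4703.38 = 1660293.14
2: 295·8139.38 = 2401117.1
3: 364·8932.19 = 3251317.16
4: 371·5677.74 = 2106441.54
τ̂ = Σ Nₕx̄ₕ = 9419168.94.

9419168.94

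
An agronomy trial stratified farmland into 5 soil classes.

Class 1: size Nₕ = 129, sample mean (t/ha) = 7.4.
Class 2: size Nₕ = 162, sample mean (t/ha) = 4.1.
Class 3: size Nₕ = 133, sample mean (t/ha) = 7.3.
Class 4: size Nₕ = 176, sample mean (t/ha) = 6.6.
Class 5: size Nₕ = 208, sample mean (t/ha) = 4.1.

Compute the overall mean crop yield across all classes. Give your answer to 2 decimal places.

N = 129 + 162 + 133 + 176 + 208 = 808.
The stratified mean weights each stratum mean by its population share Nₕ/N.
Σ Nₕx̄ₕ = 129·7.4 + 162·4.1 + 133·7.3 + 176·6.6 + 208·4.1 = 954.6 + 664.2 + 970.9 + 1161.6 + 852.8 = 4604.1.
Divide by N: 4604.1 / 808 = 5.6981... → 5.70.

5.70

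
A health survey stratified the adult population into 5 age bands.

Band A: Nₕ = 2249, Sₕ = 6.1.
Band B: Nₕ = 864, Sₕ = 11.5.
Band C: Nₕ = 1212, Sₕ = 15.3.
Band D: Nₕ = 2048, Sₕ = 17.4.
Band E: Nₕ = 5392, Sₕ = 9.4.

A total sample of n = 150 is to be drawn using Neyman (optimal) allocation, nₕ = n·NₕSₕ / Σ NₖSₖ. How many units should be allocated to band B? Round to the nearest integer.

12

Σ NₕSₕ = 2249·6.1 + 864·11.5 + 1212·15.3 + 2048·17.4 + 5392·9.4 = 128518.5.
Share for B: 9936/128518.5 = 0.07731.
n_B = 150 × 0.07731 = 11.597... → 12.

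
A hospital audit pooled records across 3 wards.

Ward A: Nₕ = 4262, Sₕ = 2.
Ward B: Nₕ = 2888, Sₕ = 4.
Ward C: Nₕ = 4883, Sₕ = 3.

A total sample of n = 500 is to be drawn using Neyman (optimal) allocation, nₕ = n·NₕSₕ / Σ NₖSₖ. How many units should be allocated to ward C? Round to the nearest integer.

A: NₕSₕ = 4262·2 = 8524
B: NₕSₕ = 2888·4 = 11552
C: NₕSₕ = 4883·3 = 14649
Σ NₕSₕ = 34725.
n_C = 500·14649/34725 = 210.929... → 211.

211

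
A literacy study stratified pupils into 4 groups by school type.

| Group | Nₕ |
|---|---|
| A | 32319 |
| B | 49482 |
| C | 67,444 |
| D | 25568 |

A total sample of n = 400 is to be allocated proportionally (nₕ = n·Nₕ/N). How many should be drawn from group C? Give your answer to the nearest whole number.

Share of group C = 67444/174813 = 0.38581.
Allocate 400 × 0.38581 = 154.323... → 154.

154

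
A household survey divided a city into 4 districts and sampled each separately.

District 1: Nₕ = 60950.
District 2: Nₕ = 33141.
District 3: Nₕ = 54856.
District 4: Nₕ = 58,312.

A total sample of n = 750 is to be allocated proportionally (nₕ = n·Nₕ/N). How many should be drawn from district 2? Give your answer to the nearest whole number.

120

Share of district 2 = 33141/207259 = 0.15990.
Allocate 750 × 0.15990 = 119.926... → 120.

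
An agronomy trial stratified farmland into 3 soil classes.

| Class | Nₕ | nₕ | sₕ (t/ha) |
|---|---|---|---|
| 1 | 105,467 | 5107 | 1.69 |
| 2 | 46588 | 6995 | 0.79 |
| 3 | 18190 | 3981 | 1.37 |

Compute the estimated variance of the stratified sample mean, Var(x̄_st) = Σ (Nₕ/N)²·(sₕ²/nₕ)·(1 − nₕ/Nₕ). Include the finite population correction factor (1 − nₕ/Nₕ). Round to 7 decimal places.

0.0002141

N = 170245; Wₕ = Nₕ/N.
class 1: (105467/170245)²·1.69²/5107·(1 − 5107/105467) = 0.0002042378
class 2: (46588/170245)²·0.79²/6995·(1 − 6995/46588) = 0.0000056782
class 3: (18190/170245)²·1.37²/3981·(1 − 3981/18190) = 0.0000042043
Sum = 0.0002141203 → 0.0002141.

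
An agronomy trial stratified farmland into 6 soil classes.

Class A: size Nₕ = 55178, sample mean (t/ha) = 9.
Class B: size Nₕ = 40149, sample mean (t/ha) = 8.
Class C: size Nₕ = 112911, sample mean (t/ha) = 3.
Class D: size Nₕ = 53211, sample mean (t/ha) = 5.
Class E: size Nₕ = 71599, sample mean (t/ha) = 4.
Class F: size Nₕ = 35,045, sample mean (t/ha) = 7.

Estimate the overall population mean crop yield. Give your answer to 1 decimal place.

5.3

N = 368093; weights Wₕ = Nₕ/N = (0.1499, 0.1091, 0.3067, 0.1446, 0.1945, 0.0952).
x̄_st = Σ Wₕ·x̄ₕ = 0.1499·9 + 0.1091·8 + 0.3067·3 + 0.1446·5 + 0.1945·4 + 0.0952·7 ≈ 5.309...
→ 5.3.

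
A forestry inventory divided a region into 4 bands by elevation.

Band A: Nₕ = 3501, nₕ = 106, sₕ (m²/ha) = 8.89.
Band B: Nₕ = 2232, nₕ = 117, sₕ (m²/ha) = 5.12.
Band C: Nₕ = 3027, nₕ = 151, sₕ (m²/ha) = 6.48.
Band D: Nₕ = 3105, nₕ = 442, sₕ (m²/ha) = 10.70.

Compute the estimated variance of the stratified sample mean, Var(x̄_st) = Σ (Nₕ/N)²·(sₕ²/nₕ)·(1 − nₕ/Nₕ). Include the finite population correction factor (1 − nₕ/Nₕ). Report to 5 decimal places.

0.10287

N = 11865; Wₕ = Nₕ/N.
band A: (3501/11865)²·8.89²/106·(1 − 106/3501) = 0.06294976
band B: (2232/11865)²·5.12²/117·(1 − 117/2232) = 0.00751317
band C: (3027/11865)²·6.48²/151·(1 − 151/3027) = 0.01719645
band D: (3105/11865)²·10.70²/442·(1 − 442/3105) = 0.01521397
Sum = 0.10287335 → 0.10287.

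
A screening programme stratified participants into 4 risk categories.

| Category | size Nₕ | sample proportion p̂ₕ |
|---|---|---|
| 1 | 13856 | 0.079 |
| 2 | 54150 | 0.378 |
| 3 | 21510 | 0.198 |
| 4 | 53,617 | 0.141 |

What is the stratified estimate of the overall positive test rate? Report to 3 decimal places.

0.233

N = 13856 + 54150 + 21510 + 53617 = 143133.
Overall proportion = Σ (Nₕ/N)·p̂ₕ.
Σ Nₕp̂ₕ = 1094.624 + 20468.7 + 4258.98 + 7559.997 = 33382.301.
33382.301 / 143133 = 0.23323... → 0.233.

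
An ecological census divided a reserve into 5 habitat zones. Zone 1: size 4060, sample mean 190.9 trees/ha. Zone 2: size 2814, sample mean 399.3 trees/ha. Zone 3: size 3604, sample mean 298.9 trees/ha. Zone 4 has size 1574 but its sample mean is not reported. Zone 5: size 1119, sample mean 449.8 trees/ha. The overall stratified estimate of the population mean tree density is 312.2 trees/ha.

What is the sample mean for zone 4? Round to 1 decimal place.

N = 4060 + 2814 + 3604 + 1574 + 1119 = 13171.
Overall total = μ·N = 312.2·13171 = 4111986.2.
Subtract the known strata: 4060·190.9 + 2814·399.3 + 3604·298.9 + 1119·449.8 = 3479246.
Remaining total for zone 4: 4111986.2 − 3479246 = 632740.2.
Divide by its size: 632740.2 / 1574 = 401.995... → 402.0.

402.0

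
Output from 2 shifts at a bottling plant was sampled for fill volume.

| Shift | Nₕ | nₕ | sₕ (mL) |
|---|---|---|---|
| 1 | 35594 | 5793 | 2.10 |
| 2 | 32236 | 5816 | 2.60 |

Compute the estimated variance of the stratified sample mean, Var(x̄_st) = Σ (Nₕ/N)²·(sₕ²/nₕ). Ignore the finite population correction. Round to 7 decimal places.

N = 67830; Wₕ = Nₕ/N.
shift 1: (35594/67830)²·2.10²/5793 = 0.0002096259
shift 2: (32236/67830)²·2.60²/5816 = 0.0002625191
Sum = 0.0004721451 → 0.0004721.

0.0004721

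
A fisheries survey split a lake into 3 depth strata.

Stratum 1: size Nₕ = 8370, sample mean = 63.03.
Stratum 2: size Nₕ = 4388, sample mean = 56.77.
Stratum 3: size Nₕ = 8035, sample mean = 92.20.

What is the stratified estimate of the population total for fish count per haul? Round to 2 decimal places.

1517494.86

Population total = Σ Nₕ·x̄ₕ (each stratum's size times its mean).
8370·63.03 + 4388·56.77 + 8035·92.20 = 527561.1 + 249106.76 + 740827 = 1517494.86.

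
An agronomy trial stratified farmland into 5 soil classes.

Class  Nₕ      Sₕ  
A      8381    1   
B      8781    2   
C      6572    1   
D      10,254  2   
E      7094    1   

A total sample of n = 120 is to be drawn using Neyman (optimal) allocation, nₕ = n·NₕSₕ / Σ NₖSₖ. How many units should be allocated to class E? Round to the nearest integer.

14

Σ NₕSₕ = 8381·1 + 8781·2 + 6572·1 + 10254·2 + 7094·1 = 60117.
Share for E: 7094/60117 = 0.11800.
n_E = 120 × 0.11800 = 14.160... → 14.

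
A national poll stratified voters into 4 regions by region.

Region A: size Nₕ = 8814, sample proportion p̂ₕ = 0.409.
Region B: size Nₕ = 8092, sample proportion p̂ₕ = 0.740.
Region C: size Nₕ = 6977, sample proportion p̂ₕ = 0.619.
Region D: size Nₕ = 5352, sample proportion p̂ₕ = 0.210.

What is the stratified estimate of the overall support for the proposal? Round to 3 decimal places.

0.514

Wₕ = Nₕ/N with N = 29235: 0.3015, 0.2768, 0.2387, 0.1831.
p̂_st = 0.3015·0.409 + 0.2768·0.740 + 0.2387·0.619 + 0.1831·0.210 ≈ 0.51430... → 0.514.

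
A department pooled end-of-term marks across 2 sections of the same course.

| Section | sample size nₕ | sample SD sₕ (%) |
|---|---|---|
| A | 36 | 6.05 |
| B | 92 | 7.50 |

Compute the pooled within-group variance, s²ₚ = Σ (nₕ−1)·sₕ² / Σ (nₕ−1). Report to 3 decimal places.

Degrees of freedom: 35 + 91 = 126.
Σ(nₕ−1)sₕ² = 35·36.6025 + 91·56.25 = 6399.8375.
s²ₚ = 6399.8375 / 126 = 50.79236... → 50.792.

50.792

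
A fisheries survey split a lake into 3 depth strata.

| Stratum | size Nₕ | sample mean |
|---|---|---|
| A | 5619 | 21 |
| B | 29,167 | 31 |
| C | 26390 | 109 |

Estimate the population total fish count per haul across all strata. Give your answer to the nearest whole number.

3898686

Population total = Σ Nₕ·x̄ₕ (each stratum's size times its mean).
5619·21 + 29167·31 + 26390·109 = 117999 + 904177 + 2876510 = 3898686.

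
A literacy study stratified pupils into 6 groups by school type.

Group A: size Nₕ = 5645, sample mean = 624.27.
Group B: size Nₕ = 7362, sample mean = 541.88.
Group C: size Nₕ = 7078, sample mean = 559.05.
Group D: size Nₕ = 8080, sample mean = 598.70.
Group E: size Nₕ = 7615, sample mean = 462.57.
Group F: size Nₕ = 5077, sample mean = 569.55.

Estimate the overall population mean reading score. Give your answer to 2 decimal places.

556.13

N = 40857; weights Wₕ = Nₕ/N = (0.1382, 0.1802, 0.1732, 0.1978, 0.1864, 0.1243).
x̄_st = Σ Wₕ·x̄ₕ = 0.1382·624.27 + 0.1802·541.88 + 0.1732·559.05 + 0.1978·598.70 + 0.1864·462.57 + 0.1243·569.55 ≈ 556.1312...
→ 556.13.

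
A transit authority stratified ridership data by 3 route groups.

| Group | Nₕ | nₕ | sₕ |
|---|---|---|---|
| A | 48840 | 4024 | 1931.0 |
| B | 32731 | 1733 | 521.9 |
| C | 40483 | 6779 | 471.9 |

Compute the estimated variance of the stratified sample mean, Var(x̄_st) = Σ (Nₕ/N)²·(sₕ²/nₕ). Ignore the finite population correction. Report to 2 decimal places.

163.29

N = 122054. Term for each stratum: Wₕ²sₕ²/nₕ.
Var(x̄_st) = 148.37265 + 11.30292 + 3.61390 = 163.28946 → 163.29.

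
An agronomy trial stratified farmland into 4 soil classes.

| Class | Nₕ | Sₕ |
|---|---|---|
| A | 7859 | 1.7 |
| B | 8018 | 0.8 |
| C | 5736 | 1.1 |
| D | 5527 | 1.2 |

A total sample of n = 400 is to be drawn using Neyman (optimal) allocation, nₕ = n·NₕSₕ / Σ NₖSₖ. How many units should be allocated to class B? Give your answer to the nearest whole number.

78

Σ NₕSₕ = 7859·1.7 + 8018·0.8 + 5736·1.1 + 5527·1.2 = 32716.7.
Share for B: 6414.4/32716.7 = 0.19606.
n_B = 400 × 0.19606 = 78.424... → 78.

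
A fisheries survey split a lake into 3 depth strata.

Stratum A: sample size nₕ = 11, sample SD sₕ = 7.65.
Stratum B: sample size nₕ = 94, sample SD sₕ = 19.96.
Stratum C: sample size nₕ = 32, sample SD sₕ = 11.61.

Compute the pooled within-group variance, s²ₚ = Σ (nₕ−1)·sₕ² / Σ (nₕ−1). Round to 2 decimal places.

312.05

A: (11−1)·7.65² = 10·58.5225 = 585.225
B: (94−1)·19.96² = 93·398.4016 = 37051.3488
C: (32−1)·11.61² = 31·134.7921 = 4178.5551
Numerator = 41815.1289; denominator = Σ(nₕ−1) = 134.
s²ₚ = 41815.1289/134 = 312.0532... → 312.05.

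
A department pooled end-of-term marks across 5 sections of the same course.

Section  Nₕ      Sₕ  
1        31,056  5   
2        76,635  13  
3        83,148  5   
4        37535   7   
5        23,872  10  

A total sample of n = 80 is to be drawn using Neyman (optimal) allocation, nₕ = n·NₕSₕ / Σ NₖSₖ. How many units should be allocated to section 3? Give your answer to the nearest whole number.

16

Σ NₕSₕ = 31056·5 + 76635·13 + 83148·5 + 37535·7 + 23872·10 = 2068740.
Share for 3: 415740/2068740 = 0.20096.
n_3 = 80 × 0.20096 = 16.077... → 16.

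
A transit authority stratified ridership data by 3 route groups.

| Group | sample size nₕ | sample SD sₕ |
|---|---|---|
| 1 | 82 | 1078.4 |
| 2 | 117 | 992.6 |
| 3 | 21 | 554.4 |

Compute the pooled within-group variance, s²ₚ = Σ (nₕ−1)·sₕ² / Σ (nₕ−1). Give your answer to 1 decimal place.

989103.3

1: (82−1)·1078.4² = 81·1162946.56 = 94198671.36
2: (117−1)·992.6² = 116·985254.76 = 114289552.16
3: (21−1)·554.4² = 20·307359.36 = 6147187.2
Numerator = 214635410.72; denominator = Σ(nₕ−1) = 217.
s²ₚ = 214635410.72/217 = 989103.275... → 989103.3.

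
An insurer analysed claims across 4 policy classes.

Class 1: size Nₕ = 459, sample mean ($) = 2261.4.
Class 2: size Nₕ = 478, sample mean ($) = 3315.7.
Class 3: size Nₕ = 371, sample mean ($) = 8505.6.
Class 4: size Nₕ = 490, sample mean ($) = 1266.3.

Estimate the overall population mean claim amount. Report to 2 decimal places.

N = 1798; weights Wₕ = Nₕ/N = (0.2553, 0.2659, 0.2063, 0.2725).
x̄_st = Σ Wₕ·x̄ₕ = 0.2553·2261.4 + 0.2659·3315.7 + 0.2063·8505.6 + 0.2725·1266.3 ≈ 3558.9276...
→ 3558.93.

3558.93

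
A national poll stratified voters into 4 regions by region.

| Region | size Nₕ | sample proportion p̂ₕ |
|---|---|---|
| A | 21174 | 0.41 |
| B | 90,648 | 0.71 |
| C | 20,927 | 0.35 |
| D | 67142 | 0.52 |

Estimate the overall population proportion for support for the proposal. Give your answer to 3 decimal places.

0.577

N = 21174 + 90648 + 20927 + 67142 = 199891.
Overall proportion = Σ (Nₕ/N)·p̂ₕ.
Σ Nₕp̂ₕ = 8681.34 + 64360.08 + 7324.45 + 34913.84 = 115279.71.
115279.71 / 199891 = 0.57671... → 0.577.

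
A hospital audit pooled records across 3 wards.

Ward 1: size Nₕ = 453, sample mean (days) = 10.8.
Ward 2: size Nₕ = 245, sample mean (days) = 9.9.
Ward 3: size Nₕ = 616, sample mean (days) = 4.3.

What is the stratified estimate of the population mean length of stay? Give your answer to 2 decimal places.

7.59

N = 453 + 245 + 616 = 1314.
Weight each subgroup mean by Nₕ/N and sum.
Σ Nₕx̄ₕ = 453·10.8 + 245·9.9 + 616·4.3 = 4892.4 + 2425.5 + 2648.8 = 9966.7.
Divide by N: 9966.7 / 1314 = 7.5850... → 7.59.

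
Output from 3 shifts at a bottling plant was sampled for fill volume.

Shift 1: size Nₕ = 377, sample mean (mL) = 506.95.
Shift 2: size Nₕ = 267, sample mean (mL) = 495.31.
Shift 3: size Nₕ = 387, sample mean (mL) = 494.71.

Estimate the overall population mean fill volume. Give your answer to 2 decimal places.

N = 377 + 267 + 387 = 1031.
Overall mean = Σ (Nₕ/N)·x̄ₕ — weight by population share, not a simple average.
Σ Nₕx̄ₕ = 377·506.95 + 267·495.31 + 387·494.71 = 191120.15 + 132247.77 + 191452.77 = 514820.69.
Divide by N: 514820.69 / 1031 = 499.3411... → 499.34.

499.34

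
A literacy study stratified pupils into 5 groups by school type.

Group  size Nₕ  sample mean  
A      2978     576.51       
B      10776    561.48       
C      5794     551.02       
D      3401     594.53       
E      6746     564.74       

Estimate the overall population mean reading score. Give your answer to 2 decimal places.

565.47

N = 29695; weights Wₕ = Nₕ/N = (0.1003, 0.3629, 0.1951, 0.1145, 0.2272).
x̄_st = Σ Wₕ·x̄ₕ = 0.1003·576.51 + 0.3629·561.48 + 0.1951·551.02 + 0.1145·594.53 + 0.2272·564.74 ≈ 565.4722...
→ 565.47.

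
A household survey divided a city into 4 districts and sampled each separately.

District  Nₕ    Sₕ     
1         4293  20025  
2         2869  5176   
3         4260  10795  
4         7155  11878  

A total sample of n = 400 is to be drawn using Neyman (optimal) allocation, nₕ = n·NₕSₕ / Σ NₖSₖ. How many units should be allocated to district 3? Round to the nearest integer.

79

1: NₕSₕ = 4293·20025 = 85967325
2: NₕSₕ = 2869·5176 = 14849944
3: NₕSₕ = 4260·10795 = 45986700
4: NₕSₕ = 7155·11878 = 84987090
Σ NₕSₕ = 231791059.
n_3 = 400·45986700/231791059 = 79.359... → 79.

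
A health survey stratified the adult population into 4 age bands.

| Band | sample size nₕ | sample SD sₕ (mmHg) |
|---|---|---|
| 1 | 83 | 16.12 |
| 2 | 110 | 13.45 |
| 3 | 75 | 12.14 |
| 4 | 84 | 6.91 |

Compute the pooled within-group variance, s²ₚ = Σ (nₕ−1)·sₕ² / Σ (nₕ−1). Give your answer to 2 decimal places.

1: (83−1)·16.12² = 82·259.8544 = 21308.0608
2: (110−1)·13.45² = 109·180.9025 = 19718.3725
3: (75−1)·12.14² = 74·147.3796 = 10906.0904
4: (84−1)·6.91² = 83·47.7481 = 3963.0923
Numerator = 55895.616; denominator = Σ(nₕ−1) = 348.
s²ₚ = 55895.616/348 = 160.6196... → 160.62.

160.62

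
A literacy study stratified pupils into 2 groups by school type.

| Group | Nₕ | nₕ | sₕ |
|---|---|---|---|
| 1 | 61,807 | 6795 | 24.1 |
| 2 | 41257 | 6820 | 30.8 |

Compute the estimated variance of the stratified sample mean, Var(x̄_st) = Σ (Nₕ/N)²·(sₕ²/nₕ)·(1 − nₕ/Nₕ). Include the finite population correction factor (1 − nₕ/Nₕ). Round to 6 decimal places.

0.045965

N = 103064. Term for each stratum: Wₕ²sₕ²/nₕ·(1−nₕ/Nₕ).
Var(x̄_st) = 0.027360607 + 0.018604844 = 0.045965451 → 0.045965.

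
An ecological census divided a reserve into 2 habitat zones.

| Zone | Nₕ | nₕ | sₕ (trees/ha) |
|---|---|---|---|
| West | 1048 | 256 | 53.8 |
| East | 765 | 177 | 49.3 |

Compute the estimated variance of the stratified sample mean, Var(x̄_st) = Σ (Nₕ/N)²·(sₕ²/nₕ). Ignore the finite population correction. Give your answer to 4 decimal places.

N = 1813; Wₕ = Nₕ/N.
zone West: (1048/1813)²·53.8²/256 = 3.7779094
zone East: (765/1813)²·49.3²/177 = 2.4448253
Sum = 6.2227348 → 6.2227.

6.2227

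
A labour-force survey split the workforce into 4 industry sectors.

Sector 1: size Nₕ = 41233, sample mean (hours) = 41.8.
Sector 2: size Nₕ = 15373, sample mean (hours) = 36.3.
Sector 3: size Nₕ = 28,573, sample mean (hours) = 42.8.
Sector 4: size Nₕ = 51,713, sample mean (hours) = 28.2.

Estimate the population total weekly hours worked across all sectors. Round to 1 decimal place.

4962810.3

Estimate total by summing Nₕ·x̄ₕ over strata.
41233·41.8 + 15373·36.3 + 28573·42.8 + 51713·28.2 = 1723539.4 + 558039.9 + 1222924.4 + 1458306.6 = 4962810.3.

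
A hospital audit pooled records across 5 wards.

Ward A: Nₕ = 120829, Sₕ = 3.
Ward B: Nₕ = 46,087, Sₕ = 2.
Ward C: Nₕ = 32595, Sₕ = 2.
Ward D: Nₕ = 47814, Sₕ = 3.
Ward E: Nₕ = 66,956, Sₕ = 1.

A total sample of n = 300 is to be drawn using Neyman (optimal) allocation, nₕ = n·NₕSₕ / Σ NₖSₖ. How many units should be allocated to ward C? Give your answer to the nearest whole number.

27

A: NₕSₕ = 120829·3 = 362487
B: NₕSₕ = 46087·2 = 92174
C: NₕSₕ = 32595·2 = 65190
D: NₕSₕ = 47814·3 = 143442
E: NₕSₕ = 66956·1 = 66956
Σ NₕSₕ = 730249.
n_C = 300·65190/730249 = 26.781... → 27.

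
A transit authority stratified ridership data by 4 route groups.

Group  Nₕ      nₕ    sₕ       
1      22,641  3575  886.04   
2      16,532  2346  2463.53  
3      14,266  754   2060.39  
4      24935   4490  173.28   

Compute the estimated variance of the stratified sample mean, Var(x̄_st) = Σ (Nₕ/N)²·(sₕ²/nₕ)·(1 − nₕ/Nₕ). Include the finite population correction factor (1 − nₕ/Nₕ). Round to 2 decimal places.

291.45

N = 78374. Term for each stratum: Wₕ²sₕ²/nₕ·(1−nₕ/Nₕ).
Var(x̄_st) = 15.43270 + 98.77090 + 176.68731 + 0.55501 = 291.44592 → 291.45.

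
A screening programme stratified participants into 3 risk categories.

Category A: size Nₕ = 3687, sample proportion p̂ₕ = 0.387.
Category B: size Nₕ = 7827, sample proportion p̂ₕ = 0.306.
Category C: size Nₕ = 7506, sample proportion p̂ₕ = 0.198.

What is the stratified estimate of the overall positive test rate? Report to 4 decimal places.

Wₕ = Nₕ/N with N = 19020: 0.1938, 0.4115, 0.3946.
p̂_st = 0.1938·0.387 + 0.4115·0.306 + 0.3946·0.198 ≈ 0.279081... → 0.2791.

0.2791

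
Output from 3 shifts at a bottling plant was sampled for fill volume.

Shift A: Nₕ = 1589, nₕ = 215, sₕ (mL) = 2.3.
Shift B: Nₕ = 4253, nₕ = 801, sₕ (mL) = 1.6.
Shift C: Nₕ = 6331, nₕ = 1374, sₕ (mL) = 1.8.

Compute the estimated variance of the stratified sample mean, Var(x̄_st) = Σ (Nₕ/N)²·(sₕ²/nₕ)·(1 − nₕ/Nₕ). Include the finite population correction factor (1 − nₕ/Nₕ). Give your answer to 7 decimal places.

0.0011786

N = 12173; Wₕ = Nₕ/N.
shift A: (1589/12173)²·2.3²/215·(1 − 215/1589) = 0.0003625205
shift B: (4253/12173)²·1.6²/801·(1 − 801/4253) = 0.0003166492
shift C: (6331/12173)²·1.8²/1374·(1 − 1374/6331) = 0.0004994066
Sum = 0.0011785763 → 0.0011786.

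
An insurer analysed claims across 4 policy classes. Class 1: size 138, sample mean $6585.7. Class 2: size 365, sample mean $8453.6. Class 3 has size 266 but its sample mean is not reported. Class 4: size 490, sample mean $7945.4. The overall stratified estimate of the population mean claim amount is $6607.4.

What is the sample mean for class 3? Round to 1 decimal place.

N = 138 + 365 + 266 + 490 = 1259.
Overall total = μ·N = 6607.4·1259 = 8318716.6.
Subtract the known strata: 138·6585.7 + 365·8453.6 + 490·7945.4 = 7887636.6.
Remaining total for class 3: 8318716.6 − 7887636.6 = 431080.
Divide by its size: 431080 / 266 = 1620.602... → 1620.6.

1620.6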